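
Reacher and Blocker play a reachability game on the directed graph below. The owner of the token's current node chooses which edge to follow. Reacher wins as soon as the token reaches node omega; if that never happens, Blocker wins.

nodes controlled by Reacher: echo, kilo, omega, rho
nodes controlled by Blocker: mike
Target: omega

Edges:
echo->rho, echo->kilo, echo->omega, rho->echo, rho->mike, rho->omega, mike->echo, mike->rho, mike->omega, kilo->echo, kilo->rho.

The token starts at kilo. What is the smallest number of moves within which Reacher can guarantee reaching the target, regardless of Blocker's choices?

2

A0 = {omega}
A1: add {echo, rho} — echo (Reacher) has echo→omega; rho (Reacher) has rho→omega.
A2: add {kilo, mike} — mike (Blocker): all of {echo, rho, omega} already in; kilo (Reacher) has kilo→echo.
A2 = all vertices. Fixed point.
kilo enters the attractor at level 2, so Reacher can force the target in 2 moves from there.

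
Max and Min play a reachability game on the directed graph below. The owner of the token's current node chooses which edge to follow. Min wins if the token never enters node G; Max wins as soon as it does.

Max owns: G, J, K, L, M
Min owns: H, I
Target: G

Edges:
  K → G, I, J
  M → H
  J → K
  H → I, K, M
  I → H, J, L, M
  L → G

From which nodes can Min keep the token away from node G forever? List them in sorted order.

A0 = {G}
A1: add {K, L} — K (Max) has K→G; L (Max) has L→G.
A2: add {J} — J (Max) has J→K.
A3 = A2; e.g. H (Min) can still go to I. Fixed point.
Max's attractor = {G, J, K, L}; Min avoids the target exactly from the complement.

H, I, M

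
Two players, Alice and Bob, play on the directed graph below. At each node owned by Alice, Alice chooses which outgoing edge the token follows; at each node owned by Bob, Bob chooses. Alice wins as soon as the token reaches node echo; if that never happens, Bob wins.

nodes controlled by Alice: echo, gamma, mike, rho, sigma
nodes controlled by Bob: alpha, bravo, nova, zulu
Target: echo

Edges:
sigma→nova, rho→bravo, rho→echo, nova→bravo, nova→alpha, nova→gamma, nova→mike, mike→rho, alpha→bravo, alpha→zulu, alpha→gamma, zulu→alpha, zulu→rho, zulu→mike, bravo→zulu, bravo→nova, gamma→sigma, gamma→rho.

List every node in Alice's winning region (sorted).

echo, gamma, mike, rho

A0 = {echo}
A1: add {rho} — rho (Alice) has rho→echo.
A2: add {gamma, mike} — gamma (Alice) has gamma→rho; mike (Alice) has mike→rho.
A3 = A2; e.g. bravo (Bob) can still go to zulu. Fixed point.
Alice's winning region = {echo, gamma, mike, rho}.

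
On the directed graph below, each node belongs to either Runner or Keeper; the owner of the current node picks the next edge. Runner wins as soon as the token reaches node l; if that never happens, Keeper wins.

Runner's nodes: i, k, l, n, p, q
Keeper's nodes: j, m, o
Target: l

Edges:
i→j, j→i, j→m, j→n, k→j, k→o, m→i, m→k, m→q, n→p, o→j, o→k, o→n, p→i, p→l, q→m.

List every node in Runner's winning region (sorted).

l, n, p

A0 = {l}
A1: add {p} — p (Runner) has p→l.
A2: add {n} — n (Runner) has n→p.
A3 = A2; e.g. i (Runner) has no edge into A2. Fixed point.
Runner's winning region = {l, n, p}.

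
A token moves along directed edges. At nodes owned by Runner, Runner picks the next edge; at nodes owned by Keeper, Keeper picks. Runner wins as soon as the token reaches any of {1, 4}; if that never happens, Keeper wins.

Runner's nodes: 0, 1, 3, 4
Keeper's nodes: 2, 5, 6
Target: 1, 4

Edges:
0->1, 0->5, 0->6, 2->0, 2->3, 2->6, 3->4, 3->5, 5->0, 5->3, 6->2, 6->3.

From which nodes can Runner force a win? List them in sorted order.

A0 = {1, 4}
A1: add {0, 3} — 0 (Runner) has 0→1; 3 (Runner) has 3→4.
A2: add {5} — 5 (Keeper): all of {0, 3} already in.
A3 = A2; e.g. 2 (Keeper) can still go to 6. Fixed point.
Runner's winning region = {0, 1, 3, 4, 5}.

0, 1, 3, 4, 5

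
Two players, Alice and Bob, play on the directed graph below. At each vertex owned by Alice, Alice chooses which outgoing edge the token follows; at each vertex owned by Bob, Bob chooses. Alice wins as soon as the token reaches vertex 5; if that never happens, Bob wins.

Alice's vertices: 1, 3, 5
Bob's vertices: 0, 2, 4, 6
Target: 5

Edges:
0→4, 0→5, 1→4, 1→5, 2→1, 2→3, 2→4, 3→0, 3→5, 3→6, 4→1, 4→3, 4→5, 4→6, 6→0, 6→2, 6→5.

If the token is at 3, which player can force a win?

A0 = {5}
A1: add {1, 3} — 1 (Alice) has 1→5; 3 (Alice) has 3→5.
A2 = A1; e.g. 0 (Bob) can still go to 4. Fixed point.
3 ∈ A1, so Alice can force the target.

Alice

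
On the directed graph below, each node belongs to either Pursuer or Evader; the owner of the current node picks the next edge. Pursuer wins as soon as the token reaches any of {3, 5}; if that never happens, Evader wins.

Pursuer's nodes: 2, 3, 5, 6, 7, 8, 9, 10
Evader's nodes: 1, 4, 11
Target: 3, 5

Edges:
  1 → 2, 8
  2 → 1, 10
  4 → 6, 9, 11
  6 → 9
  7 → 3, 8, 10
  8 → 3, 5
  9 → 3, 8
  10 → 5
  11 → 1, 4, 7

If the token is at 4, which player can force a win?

A0 = {3, 5}
A1: add {7, 8, 9, 10} — 7 (Pursuer) has 7→3; 8 (Pursuer) has 8→3; 9 (Pursuer) has 9→3; 10 (Pursuer) has 10→5.
A2: add {2, 6} — 2 (Pursuer) has 2→10; 6 (Pursuer) has 6→9.
A3: add {1} — 1 (Evader): all of {2, 8} already in.
A4 = A3; e.g. 4 (Evader) can still go to 11. Fixed point.
4 never enters the attractor, so Evader can avoid the target forever.

Evader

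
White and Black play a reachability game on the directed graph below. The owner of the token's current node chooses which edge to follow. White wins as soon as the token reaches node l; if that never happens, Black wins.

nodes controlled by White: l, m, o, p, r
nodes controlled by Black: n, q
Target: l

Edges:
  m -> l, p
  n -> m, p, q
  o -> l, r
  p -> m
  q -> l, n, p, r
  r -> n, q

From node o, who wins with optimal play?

A0 = {l}
A1: add {m, o} — m (White) has m→l; o (White) has o→l.
o ∈ A1, so White can force the target.

White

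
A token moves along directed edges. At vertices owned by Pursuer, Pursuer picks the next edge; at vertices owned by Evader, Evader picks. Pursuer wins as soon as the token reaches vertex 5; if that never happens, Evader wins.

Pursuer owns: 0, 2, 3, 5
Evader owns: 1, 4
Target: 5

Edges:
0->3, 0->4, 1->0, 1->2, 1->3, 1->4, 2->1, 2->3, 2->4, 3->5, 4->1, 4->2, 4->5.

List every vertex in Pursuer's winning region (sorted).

A0 = {5}
A1: add {3} — 3 (Pursuer) has 3→5.
A2: add {0, 2} — 0 (Pursuer) has 0→3; 2 (Pursuer) has 2→3.
A3 = A2; e.g. 1 (Evader) can still go to 4. Fixed point.
Pursuer's winning region = {0, 2, 3, 5}.

0, 2, 3, 5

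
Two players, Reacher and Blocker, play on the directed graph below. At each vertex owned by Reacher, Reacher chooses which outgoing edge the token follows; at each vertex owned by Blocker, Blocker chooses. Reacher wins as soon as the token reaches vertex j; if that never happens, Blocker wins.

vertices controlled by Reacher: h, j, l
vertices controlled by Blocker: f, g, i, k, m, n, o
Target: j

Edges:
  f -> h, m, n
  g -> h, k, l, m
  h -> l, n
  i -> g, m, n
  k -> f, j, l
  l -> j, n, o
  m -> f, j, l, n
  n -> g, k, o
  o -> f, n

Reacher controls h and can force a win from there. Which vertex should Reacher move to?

A0 = {j}
A1: add {l} — l (Reacher) has l→j.
A2: add {h} — h (Reacher) has h→l.
A3 = A2; e.g. f (Blocker) can still go to m. Fixed point.
From h, successor l is in the attractor (rank 1); the other successor n is not.

l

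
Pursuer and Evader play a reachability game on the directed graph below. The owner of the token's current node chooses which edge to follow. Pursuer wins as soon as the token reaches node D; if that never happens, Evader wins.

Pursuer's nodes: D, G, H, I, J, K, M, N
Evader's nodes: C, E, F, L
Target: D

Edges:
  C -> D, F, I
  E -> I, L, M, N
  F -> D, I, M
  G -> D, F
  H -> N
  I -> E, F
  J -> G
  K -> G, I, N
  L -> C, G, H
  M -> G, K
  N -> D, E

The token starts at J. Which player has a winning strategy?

Pursuer

A0 = {D}
A1: add {G, N} — G (Pursuer) has G→D; N (Pursuer) has N→D.
A2: add {H, J, K, M} — H (Pursuer) has H→N; J (Pursuer) has J→G; K (Pursuer) has K→G; M (Pursuer) has M→G.
A3 = A2; e.g. C (Evader) can still go to F. Fixed point.
J ∈ A2, so Pursuer can force the target.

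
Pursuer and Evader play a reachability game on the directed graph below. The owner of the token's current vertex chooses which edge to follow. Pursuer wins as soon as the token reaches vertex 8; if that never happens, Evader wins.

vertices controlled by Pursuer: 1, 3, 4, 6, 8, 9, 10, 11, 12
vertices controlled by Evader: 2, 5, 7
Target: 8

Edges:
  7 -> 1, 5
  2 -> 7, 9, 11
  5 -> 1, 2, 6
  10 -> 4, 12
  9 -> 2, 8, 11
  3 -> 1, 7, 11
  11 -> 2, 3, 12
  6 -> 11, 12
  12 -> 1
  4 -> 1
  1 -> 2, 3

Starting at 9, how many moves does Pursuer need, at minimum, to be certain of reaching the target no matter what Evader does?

A0 = {8}
A1: add {9} — 9 (Pursuer) has 9→8.
A2 = A1; e.g. 1 (Pursuer) has no edge into A1. Fixed point.
9 enters the attractor at level 1, so Pursuer can force the target in 1 move from there.

1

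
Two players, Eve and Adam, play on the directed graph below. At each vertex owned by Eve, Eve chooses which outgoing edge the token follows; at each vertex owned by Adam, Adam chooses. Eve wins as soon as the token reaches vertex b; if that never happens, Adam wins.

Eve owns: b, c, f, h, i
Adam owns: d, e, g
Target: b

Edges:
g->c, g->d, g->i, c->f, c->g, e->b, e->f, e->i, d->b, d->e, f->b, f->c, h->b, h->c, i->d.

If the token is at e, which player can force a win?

A0 = {b}
A1: add {f, h} — f (Eve) has f→b; h (Eve) has h→b.
A2: add {c} — c (Eve) has c→f.
A3 = A2; e.g. d (Adam) can still go to e. Fixed point.
e never enters the attractor, so Adam can avoid the target forever.

Adam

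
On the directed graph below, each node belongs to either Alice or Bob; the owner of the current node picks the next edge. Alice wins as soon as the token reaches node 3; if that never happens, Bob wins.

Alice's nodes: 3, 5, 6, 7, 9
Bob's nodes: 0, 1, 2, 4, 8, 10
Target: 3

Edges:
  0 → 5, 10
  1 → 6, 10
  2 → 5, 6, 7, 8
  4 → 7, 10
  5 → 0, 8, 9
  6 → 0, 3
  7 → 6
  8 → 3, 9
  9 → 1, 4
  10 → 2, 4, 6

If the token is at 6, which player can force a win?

Alice

A0 = {3}
A1: add {6} — 6 (Alice) has 6→3.
6 ∈ A1, so Alice can force the target.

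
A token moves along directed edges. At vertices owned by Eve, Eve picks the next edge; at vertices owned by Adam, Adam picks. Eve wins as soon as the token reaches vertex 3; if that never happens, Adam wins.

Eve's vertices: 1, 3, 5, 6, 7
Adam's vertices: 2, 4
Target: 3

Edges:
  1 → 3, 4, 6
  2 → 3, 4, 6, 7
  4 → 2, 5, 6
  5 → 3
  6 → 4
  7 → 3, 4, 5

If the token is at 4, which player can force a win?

A0 = {3}
A1: add {1, 5, 7} — 1 (Eve) has 1→3; 5 (Eve) has 5→3; 7 (Eve) has 7→3.
A2 = A1; e.g. 2 (Adam) can still go to 4. Fixed point.
4 never enters the attractor, so Adam can avoid the target forever.

Adam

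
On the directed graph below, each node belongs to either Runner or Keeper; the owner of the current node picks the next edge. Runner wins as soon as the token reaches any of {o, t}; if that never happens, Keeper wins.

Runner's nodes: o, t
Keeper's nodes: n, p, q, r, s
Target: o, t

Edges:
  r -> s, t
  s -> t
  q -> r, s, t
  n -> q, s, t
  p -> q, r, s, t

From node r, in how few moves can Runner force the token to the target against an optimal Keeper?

2

A0 = {o, t}
A1: add {s} — s (Keeper): all of {t} already in.
A2: add {r} — r (Keeper): all of {s, t} already in.
r enters the attractor at level 2, so Runner can force the target in 2 moves from there.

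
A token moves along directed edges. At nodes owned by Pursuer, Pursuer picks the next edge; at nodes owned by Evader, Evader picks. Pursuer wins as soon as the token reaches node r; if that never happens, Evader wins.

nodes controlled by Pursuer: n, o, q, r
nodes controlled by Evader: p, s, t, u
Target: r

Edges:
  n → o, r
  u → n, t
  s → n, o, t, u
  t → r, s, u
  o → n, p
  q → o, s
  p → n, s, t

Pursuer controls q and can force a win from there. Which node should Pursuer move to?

A0 = {r}
A1: add {n} — n (Pursuer) has n→r.
A2: add {o} — o (Pursuer) has o→n.
A3: add {q} — q (Pursuer) has q→o.
A4 = A3; e.g. p (Evader) can still go to s. Fixed point.
From q, successor o is in the attractor (rank 2); the other successor s is not.

o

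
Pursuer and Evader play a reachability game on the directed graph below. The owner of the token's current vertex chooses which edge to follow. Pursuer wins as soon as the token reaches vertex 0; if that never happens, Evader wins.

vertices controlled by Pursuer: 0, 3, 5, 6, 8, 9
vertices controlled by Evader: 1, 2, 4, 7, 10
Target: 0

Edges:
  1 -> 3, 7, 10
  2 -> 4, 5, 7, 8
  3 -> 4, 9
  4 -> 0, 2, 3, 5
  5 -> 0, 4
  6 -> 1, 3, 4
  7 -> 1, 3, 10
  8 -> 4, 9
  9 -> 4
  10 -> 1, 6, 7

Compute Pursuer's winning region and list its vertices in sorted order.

0, 5

A0 = {0}
A1: add {5} — 5 (Pursuer) has 5→0.
A2 = A1; e.g. 1 (Evader) can still go to 3. Fixed point.
Pursuer's winning region = {0, 5}.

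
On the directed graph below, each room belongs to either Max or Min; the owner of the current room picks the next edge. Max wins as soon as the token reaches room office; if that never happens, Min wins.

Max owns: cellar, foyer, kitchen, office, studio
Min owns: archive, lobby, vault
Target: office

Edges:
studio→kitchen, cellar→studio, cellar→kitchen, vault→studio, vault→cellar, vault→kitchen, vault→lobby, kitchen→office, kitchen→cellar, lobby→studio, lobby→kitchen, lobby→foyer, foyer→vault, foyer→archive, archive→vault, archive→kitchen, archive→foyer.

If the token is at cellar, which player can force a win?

A0 = {office}
A1: add {kitchen} — kitchen (Max) has kitchen→office.
A2: add {cellar, studio} — studio (Max) has studio→kitchen; cellar (Max) has cellar→kitchen.
A3 = A2; e.g. vault (Min) can still go to lobby. Fixed point.
cellar ∈ A2, so Max can force the target.

Max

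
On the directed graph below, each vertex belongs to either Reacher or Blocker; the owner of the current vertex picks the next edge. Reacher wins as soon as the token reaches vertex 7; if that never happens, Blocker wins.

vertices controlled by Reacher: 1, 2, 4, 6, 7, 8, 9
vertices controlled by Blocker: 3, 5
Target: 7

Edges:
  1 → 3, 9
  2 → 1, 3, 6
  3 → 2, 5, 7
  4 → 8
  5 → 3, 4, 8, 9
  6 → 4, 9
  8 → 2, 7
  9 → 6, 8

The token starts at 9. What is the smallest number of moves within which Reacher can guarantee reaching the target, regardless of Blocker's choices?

A0 = {7}
A1: add {8} — 8 (Reacher) has 8→7.
A2: add {4, 9} — 4 (Reacher) has 4→8; 9 (Reacher) has 9→8.
9 enters the attractor at level 2, so Reacher can force the target in 2 moves from there.

2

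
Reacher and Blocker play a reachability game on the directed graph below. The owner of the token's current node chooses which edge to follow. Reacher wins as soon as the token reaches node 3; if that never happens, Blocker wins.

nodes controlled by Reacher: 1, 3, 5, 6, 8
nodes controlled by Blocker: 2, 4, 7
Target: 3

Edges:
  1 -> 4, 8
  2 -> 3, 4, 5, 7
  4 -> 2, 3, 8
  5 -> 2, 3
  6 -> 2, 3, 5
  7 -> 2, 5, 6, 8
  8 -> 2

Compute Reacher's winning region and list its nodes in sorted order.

3, 5, 6

A0 = {3}
A1: add {5, 6} — 5 (Reacher) has 5→3; 6 (Reacher) has 6→3.
A2 = A1; e.g. 1 (Reacher) has no edge into A1. Fixed point.
Reacher's winning region = {3, 5, 6}.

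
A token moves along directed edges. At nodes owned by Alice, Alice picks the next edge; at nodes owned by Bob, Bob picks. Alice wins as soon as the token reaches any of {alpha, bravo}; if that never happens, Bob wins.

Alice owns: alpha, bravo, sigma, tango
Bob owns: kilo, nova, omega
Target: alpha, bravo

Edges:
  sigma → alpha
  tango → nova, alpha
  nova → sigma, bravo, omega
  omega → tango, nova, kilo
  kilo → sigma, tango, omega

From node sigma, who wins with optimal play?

A0 = {alpha, bravo}
A1: add {sigma, tango} — sigma (Alice) has sigma→alpha; tango (Alice) has tango→alpha.
A2 = A1; e.g. nova (Bob) can still go to omega. Fixed point.
sigma ∈ A1, so Alice can force the target.

Alice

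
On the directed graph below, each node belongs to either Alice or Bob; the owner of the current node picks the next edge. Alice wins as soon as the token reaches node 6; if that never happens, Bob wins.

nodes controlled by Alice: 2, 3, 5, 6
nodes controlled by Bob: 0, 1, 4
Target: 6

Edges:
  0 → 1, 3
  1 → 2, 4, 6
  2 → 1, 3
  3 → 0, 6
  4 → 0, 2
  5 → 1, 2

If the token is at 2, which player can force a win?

A0 = {6}
A1: add {3} — 3 (Alice) has 3→6.
A2: add {2} — 2 (Alice) has 2→3.
2 ∈ A2, so Alice can force the target.

Alice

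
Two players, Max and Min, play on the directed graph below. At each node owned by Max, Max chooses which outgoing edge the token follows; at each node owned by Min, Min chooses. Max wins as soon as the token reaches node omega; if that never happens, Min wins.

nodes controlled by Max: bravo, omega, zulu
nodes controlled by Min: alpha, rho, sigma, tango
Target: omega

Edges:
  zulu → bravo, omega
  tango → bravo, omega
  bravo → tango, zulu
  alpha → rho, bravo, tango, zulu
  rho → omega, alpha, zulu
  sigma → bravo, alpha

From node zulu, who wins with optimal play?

A0 = {omega}
A1: add {zulu} — zulu (Max) has zulu→omega.
zulu ∈ A1, so Max can force the target.

Max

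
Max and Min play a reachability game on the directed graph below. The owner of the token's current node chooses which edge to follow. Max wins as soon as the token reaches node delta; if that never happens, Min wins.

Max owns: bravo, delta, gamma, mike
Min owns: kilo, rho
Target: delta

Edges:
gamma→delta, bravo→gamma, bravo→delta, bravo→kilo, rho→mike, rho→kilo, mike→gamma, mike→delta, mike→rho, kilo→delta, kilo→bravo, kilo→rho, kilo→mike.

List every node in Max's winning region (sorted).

A0 = {delta}
A1: add {bravo, gamma, mike} — gamma (Max) has gamma→delta; bravo (Max) has bravo→delta; mike (Max) has mike→delta.
A2 = A1; e.g. rho (Min) can still go to kilo. Fixed point.
Max's winning region = {bravo, delta, gamma, mike}.

bravo, delta, gamma, mike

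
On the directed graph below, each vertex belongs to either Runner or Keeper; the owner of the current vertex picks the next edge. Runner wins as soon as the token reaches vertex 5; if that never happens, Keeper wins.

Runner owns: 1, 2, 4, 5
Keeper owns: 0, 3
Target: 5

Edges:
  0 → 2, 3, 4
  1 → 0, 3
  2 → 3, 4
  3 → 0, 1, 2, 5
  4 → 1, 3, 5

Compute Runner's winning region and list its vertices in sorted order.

A0 = {5}
A1: add {4} — 4 (Runner) has 4→5.
A2: add {2} — 2 (Runner) has 2→4.
A3 = A2; e.g. 0 (Keeper) can still go to 3. Fixed point.
Runner's winning region = {2, 4, 5}.

2, 4, 5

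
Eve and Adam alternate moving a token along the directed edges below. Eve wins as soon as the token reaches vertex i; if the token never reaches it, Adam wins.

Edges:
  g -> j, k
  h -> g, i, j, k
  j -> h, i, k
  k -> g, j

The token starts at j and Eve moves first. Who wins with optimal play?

Eve

Track states (vertex, player-to-move).
A0 = {(i,Eve), (i,Adam)}
A1: add {(h,Eve), (j,Eve)}.
(j,Eve) ∈ A1 ⇒ Eve forces the target.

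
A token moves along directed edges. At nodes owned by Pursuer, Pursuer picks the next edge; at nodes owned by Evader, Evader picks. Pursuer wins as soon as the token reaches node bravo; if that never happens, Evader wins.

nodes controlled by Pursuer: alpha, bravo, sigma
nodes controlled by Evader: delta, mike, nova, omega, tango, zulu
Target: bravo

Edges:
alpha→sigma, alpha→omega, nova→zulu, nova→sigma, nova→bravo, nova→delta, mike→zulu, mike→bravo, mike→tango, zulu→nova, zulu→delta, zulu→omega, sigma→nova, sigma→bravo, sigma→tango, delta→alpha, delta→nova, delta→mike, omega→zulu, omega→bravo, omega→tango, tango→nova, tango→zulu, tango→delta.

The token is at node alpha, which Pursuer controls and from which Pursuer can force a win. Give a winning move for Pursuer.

A0 = {bravo}
A1: add {sigma} — sigma (Pursuer) has sigma→bravo.
A2: add {alpha} — alpha (Pursuer) has alpha→sigma.
A3 = A2; e.g. nova (Evader) can still go to zulu. Fixed point.
From alpha, successor sigma is in the attractor (rank 1); the other successor omega is not.

sigma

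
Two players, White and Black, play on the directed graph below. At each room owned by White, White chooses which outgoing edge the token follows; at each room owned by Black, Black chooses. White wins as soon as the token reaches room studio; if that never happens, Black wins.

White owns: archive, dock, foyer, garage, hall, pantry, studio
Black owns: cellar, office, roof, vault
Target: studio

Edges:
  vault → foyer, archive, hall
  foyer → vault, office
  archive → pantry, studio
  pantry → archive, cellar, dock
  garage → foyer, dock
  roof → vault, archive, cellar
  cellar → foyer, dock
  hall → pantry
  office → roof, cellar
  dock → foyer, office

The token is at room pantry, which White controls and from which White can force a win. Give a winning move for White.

A0 = {studio}
A1: add {archive} — archive (White) has archive→studio.
A2: add {pantry} — pantry (White) has pantry→archive.
A3: add {hall} — hall (White) has hall→pantry.
A4 = A3; e.g. vault (Black) can still go to foyer. Fixed point.
From pantry, successor archive is in the attractor (rank 1); the other successors cellar, dock are not.

archive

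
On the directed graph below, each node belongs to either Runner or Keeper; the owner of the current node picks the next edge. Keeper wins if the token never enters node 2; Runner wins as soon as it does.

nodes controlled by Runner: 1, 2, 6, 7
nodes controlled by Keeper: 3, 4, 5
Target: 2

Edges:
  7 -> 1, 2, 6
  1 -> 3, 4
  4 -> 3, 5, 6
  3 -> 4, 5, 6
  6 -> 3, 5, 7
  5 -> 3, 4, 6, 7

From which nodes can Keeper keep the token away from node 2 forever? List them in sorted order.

1, 3, 4, 5

A0 = {2}
A1: add {7} — 7 (Runner) has 7→2.
A2: add {6} — 6 (Runner) has 6→7.
A3 = A2; e.g. 1 (Runner) has no edge into A2. Fixed point.
Runner's attractor = {2, 6, 7}; Keeper avoids the target exactly from the complement.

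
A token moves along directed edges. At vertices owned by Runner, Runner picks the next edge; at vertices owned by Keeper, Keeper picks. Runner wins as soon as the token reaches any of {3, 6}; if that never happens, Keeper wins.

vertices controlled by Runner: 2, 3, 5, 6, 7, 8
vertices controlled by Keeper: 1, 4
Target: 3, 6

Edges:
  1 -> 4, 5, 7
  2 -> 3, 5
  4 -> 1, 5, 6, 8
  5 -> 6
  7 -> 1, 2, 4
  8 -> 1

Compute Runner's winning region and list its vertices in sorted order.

A0 = {3, 6}
A1: add {2, 5} — 2 (Runner) has 2→3; 5 (Runner) has 5→6.
A2: add {7} — 7 (Runner) has 7→2.
A3 = A2; e.g. 1 (Keeper) can still go to 4. Fixed point.
Runner's winning region = {2, 3, 5, 6, 7}.

2, 3, 5, 6, 7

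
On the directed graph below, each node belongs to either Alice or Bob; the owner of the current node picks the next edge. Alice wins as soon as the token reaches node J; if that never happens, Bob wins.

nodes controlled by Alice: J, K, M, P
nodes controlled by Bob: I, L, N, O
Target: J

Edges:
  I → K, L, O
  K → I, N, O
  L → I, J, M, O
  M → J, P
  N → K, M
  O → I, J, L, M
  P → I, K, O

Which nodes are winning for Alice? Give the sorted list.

J, M

A0 = {J}
A1: add {M} — M (Alice) has M→J.
A2 = A1; e.g. I (Bob) can still go to K. Fixed point.
Alice's winning region = {J, M}.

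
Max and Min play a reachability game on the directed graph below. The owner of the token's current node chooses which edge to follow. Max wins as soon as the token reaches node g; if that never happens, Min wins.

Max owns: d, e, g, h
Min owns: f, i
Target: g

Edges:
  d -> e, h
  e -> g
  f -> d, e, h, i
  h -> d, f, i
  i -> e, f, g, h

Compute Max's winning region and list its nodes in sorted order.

A0 = {g}
A1: add {e} — e (Max) has e→g.
A2: add {d} — d (Max) has d→e.
A3: add {h} — h (Max) has h→d.
A4 = A3; e.g. f (Min) can still go to i. Fixed point.
Max's winning region = {d, e, g, h}.

d, e, g, h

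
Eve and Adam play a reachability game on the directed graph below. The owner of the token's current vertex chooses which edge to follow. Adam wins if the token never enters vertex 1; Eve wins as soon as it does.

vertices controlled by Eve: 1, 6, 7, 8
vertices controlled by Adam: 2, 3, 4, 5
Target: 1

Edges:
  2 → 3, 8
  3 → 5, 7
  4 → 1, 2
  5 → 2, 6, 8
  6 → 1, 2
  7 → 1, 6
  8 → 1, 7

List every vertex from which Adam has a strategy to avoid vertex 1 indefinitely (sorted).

A0 = {1}
A1: add {6, 7, 8} — 6 (Eve) has 6→1; 7 (Eve) has 7→1; 8 (Eve) has 8→1.
A2 = A1; e.g. 2 (Adam) can still go to 3. Fixed point.
Eve's attractor = {1, 6, 7, 8}; Adam avoids the target exactly from the complement.

2, 3, 4, 5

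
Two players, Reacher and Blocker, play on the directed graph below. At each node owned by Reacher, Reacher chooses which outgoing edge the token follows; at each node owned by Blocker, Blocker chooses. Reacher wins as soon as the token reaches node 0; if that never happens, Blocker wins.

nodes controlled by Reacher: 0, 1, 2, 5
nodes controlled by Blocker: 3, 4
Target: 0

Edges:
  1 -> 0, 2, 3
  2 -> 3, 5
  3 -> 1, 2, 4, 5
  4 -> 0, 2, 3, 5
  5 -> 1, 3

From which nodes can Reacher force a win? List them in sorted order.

0, 1, 2, 5

A0 = {0}
A1: add {1} — 1 (Reacher) has 1→0.
A2: add {5} — 5 (Reacher) has 5→1.
A3: add {2} — 2 (Reacher) has 2→5.
A4 = A3; e.g. 3 (Blocker) can still go to 4. Fixed point.
Reacher's winning region = {0, 1, 2, 5}.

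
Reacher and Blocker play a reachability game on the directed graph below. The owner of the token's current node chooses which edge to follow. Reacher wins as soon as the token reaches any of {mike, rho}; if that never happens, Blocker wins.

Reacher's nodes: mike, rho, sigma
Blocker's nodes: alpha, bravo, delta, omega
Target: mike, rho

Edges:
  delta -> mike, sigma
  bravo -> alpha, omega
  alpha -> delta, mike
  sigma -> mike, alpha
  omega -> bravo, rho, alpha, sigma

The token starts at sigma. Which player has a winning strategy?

Reacher

A0 = {mike, rho}
A1: add {sigma} — sigma (Reacher) has sigma→mike.
sigma ∈ A1, so Reacher can force the target.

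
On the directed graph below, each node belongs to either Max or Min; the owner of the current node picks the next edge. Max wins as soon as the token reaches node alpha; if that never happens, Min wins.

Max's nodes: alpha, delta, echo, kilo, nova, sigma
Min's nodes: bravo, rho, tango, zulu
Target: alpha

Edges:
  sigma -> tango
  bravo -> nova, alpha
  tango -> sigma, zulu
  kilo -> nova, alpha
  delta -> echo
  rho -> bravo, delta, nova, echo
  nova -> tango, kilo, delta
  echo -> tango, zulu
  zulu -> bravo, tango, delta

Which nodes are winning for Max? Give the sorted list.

alpha, bravo, kilo, nova

A0 = {alpha}
A1: add {kilo} — kilo (Max) has kilo→alpha.
A2: add {nova} — nova (Max) has nova→kilo.
A3: add {bravo} — bravo (Min): all of {nova, alpha} already in.
A4 = A3; e.g. sigma (Max) has no edge into A3. Fixed point.
Max's winning region = {alpha, bravo, kilo, nova}.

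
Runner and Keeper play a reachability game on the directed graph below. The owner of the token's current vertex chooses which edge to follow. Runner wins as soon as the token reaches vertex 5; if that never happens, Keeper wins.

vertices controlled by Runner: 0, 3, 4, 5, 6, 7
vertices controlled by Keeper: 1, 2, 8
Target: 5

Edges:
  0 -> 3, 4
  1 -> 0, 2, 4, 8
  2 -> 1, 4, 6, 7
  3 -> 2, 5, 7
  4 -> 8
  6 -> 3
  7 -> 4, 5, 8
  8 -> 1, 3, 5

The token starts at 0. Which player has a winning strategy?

A0 = {5}
A1: add {3, 7} — 3 (Runner) has 3→5; 7 (Runner) has 7→5.
A2: add {0, 6} — 0 (Runner) has 0→3; 6 (Runner) has 6→3.
A3 = A2; e.g. 1 (Keeper) can still go to 2. Fixed point.
0 ∈ A2, so Runner can force the target.

Runner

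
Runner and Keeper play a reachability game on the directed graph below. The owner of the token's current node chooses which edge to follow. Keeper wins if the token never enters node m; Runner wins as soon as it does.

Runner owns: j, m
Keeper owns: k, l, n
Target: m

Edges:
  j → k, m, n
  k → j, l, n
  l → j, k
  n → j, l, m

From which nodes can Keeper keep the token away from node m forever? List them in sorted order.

A0 = {m}
A1: add {j} — j (Runner) has j→m.
A2 = A1; e.g. k (Keeper) can still go to l. Fixed point.
Runner's attractor = {j, m}; Keeper avoids the target exactly from the complement.

k, l, n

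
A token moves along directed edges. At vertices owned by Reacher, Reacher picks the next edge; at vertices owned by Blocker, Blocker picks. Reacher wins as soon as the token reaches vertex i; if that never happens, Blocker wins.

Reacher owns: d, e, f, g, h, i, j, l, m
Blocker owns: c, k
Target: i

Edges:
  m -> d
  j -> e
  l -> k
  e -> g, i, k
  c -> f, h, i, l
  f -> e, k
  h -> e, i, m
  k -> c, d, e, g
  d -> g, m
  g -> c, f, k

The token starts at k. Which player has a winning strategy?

A0 = {i}
A1: add {e, h} — e (Reacher) has e→i; h (Reacher) has h→i.
A2: add {f, j} — f (Reacher) has f→e; j (Reacher) has j→e.
A3: add {g} — g (Reacher) has g→f.
A4: add {d} — d (Reacher) has d→g.
A5: add {m} — m (Reacher) has m→d.
A6 = A5; e.g. c (Blocker) can still go to l. Fixed point.
k never enters the attractor, so Blocker can avoid the target forever.

Blocker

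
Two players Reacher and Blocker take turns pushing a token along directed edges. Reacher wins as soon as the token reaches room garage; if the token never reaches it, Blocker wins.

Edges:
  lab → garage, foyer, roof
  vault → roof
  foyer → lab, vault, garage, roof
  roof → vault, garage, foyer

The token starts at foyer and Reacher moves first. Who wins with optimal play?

Track states (vertex, player-to-move).
A0 = {(garage,Reacher), (garage,Blocker)}
A1: add {(lab,Reacher), (foyer,Reacher), (roof,Reacher)}.
(foyer,Reacher) ∈ A1 ⇒ Reacher forces the target.

Reacher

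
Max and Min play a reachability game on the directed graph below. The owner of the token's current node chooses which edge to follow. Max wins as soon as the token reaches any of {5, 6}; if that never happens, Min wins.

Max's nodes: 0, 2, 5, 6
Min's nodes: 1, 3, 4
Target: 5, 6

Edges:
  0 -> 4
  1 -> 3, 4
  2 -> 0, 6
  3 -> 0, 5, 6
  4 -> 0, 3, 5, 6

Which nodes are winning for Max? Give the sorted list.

2, 5, 6

A0 = {5, 6}
A1: add {2} — 2 (Max) has 2→6.
A2 = A1; e.g. 0 (Max) has no edge into A1. Fixed point.
Max's winning region = {2, 5, 6}.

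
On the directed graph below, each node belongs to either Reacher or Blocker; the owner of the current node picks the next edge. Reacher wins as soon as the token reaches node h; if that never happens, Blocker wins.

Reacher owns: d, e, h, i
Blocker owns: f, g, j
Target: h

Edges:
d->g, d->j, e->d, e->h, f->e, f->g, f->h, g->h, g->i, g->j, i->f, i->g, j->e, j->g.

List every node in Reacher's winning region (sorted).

e, h

A0 = {h}
A1: add {e} — e (Reacher) has e→h.
A2 = A1; e.g. d (Reacher) has no edge into A1. Fixed point.
Reacher's winning region = {e, h}.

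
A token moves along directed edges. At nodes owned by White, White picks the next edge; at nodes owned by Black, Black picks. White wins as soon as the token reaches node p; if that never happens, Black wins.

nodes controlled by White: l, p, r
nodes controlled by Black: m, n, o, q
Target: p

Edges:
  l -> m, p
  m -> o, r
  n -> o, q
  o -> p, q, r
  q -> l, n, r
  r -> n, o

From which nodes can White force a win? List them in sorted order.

A0 = {p}
A1: add {l} — l (White) has l→p.
A2 = A1; e.g. m (Black) can still go to o. Fixed point.
White's winning region = {l, p}.

l, p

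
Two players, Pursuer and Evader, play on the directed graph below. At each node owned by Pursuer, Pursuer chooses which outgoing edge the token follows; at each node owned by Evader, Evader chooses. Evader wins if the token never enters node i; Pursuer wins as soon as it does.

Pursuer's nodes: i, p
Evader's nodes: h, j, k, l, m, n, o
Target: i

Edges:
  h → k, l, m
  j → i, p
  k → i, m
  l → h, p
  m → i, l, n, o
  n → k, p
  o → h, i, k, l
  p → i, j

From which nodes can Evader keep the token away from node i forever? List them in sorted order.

h, k, l, m, n, o

A0 = {i}
A1: add {p} — p (Pursuer) has p→i.
A2: add {j} — j (Evader): all of {i, p} already in.
A3 = A2; e.g. h (Evader) can still go to k. Fixed point.
Pursuer's attractor = {i, j, p}; Evader avoids the target exactly from the complement.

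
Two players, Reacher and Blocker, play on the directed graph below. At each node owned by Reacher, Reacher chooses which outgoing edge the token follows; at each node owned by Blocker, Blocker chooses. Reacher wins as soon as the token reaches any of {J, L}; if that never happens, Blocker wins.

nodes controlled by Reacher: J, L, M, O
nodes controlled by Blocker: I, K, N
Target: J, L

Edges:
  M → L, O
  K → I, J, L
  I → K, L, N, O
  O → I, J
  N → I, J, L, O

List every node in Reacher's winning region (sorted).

J, L, M, O

A0 = {J, L}
A1: add {M, O} — M (Reacher) has M→L; O (Reacher) has O→J.
A2 = A1; e.g. I (Blocker) can still go to K. Fixed point.
Reacher's winning region = {J, L, M, O}.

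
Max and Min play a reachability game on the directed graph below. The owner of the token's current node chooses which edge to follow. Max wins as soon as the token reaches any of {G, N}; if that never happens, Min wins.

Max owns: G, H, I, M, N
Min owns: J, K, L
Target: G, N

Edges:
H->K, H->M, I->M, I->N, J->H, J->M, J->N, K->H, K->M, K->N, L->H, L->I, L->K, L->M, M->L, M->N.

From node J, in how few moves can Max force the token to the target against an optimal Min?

3

A0 = {G, N}
A1: add {I, M} — I (Max) has I→N; M (Max) has M→N.
A2: add {H} — H (Max) has H→M.
A3: add {J, K} — J (Min): all of {H, M, N} already in; K (Min): all of {H, M, N} already in.
J enters the attractor at level 3, so Max can force the target in 3 moves from there.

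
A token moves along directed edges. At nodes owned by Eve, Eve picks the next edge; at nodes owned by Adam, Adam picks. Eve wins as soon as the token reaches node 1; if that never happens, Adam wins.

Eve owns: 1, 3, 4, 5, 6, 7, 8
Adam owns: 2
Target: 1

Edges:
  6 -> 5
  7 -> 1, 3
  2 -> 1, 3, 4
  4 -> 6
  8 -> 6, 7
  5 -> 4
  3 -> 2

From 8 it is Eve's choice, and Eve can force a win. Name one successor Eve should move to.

7

A0 = {1}
A1: add {7} — 7 (Eve) has 7→1.
A2: add {8} — 8 (Eve) has 8→7.
A3 = A2; e.g. 2 (Adam) can still go to 3. Fixed point.
From 8, successor 7 is in the attractor (rank 1); the other successor 6 is not.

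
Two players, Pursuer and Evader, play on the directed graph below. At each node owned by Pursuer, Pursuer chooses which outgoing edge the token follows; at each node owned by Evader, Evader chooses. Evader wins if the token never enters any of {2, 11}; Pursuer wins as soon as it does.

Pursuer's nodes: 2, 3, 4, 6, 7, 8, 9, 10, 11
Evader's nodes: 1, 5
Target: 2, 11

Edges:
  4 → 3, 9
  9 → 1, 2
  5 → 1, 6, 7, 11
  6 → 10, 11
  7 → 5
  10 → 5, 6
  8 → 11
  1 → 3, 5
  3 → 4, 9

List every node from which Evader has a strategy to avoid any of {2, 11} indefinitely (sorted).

1, 5, 7

A0 = {2, 11}
A1: add {6, 8, 9} — 6 (Pursuer) has 6→11; 8 (Pursuer) has 8→11; 9 (Pursuer) has 9→2.
A2: add {3, 4, 10} — 3 (Pursuer) has 3→9; 4 (Pursuer) has 4→9; 10 (Pursuer) has 10→6.
A3 = A2; e.g. 1 (Evader) can still go to 5. Fixed point.
Pursuer's attractor = {2, 3, 4, 6, 8, 9, 10, 11}; Evader avoids the target exactly from the complement.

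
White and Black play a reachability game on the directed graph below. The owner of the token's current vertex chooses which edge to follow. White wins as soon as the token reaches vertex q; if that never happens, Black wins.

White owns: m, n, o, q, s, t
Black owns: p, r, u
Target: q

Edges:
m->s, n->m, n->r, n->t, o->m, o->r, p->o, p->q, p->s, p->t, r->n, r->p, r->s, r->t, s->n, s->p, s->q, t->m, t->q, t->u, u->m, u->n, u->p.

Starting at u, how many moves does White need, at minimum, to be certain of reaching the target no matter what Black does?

5

A0 = {q}
A1: add {s, t} — s (White) has s→q; t (White) has t→q.
A2: add {m, n} — m (White) has m→s; n (White) has n→t.
A3: add {o} — o (White) has o→m.
A4: add {p} — p (Black): all of {o, q, s, t} already in.
A5: add {r, u} — r (Black): all of {n, p, s, t} already in; u (Black): all of {m, n, p} already in.
A5 = all vertices. Fixed point.
u enters the attractor at level 5, so White can force the target in 5 moves from there.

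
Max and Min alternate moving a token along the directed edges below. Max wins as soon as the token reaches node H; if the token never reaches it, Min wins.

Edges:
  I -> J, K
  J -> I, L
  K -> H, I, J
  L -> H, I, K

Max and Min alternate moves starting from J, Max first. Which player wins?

Min

Track states (vertex, player-to-move).
A0 = {(H,Max), (H,Min)}
A1: add {(K,Max), (L,Max)}.
A2 = A1; e.g. (I,Max) stays out. (J,Max) never enters ⇒ Min avoids the target.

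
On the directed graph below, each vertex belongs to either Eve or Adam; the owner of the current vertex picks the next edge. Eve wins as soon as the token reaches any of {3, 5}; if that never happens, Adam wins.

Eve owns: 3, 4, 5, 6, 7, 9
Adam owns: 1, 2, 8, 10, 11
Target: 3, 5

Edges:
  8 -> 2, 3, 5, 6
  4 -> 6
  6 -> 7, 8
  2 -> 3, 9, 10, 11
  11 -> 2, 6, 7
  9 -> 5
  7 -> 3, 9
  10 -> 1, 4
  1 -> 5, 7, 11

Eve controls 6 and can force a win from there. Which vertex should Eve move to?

A0 = {3, 5}
A1: add {7, 9} — 7 (Eve) has 7→3; 9 (Eve) has 9→5.
A2: add {6} — 6 (Eve) has 6→7.
A3: add {4} — 4 (Eve) has 4→6.
A4 = A3; e.g. 1 (Adam) can still go to 11. Fixed point.
From 6, successor 7 is in the attractor (rank 1); the other successor 8 is not.

7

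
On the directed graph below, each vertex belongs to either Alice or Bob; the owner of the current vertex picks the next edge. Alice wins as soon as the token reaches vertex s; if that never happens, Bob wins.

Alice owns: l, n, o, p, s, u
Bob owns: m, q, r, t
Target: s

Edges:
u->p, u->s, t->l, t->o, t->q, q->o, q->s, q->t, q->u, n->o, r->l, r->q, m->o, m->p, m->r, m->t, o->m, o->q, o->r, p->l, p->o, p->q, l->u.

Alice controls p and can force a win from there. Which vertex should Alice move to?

l

A0 = {s}
A1: add {u} — u (Alice) has u→s.
A2: add {l} — l (Alice) has l→u.
A3: add {p} — p (Alice) has p→l.
A4 = A3; e.g. m (Bob) can still go to o. Fixed point.
From p, successor l is in the attractor (rank 2); the other successors o, q are not.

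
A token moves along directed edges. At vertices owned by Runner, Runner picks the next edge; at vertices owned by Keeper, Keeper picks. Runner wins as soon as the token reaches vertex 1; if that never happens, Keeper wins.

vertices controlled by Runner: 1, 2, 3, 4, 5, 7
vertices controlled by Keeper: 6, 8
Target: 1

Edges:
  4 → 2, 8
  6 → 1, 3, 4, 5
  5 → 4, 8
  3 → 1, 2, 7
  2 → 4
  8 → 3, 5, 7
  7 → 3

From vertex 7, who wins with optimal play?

Runner

A0 = {1}
A1: add {3} — 3 (Runner) has 3→1.
A2: add {7} — 7 (Runner) has 7→3.
A3 = A2; e.g. 2 (Runner) has no edge into A2. Fixed point.
7 ∈ A2, so Runner can force the target.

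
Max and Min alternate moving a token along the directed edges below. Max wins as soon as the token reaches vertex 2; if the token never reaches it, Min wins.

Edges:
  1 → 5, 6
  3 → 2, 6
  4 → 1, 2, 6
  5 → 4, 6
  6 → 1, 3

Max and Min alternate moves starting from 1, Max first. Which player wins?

Track states (vertex, player-to-move).
A0 = {(2,Max), (2,Min)}
A1: add {(3,Max), (4,Max)}.
A2 = A1; e.g. (1,Max) stays out. (1,Max) never enters ⇒ Min avoids the target.

Min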